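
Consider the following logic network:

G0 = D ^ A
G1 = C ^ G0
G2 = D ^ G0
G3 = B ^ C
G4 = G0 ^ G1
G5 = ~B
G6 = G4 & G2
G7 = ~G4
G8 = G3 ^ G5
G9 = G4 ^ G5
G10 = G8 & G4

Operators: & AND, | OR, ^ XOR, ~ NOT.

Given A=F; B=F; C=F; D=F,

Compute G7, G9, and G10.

G7 = T  G9 = T  G10 = F

G0 = D XOR A = F XOR F = F
G1 = C XOR G0 = F XOR F = F
G3 = B XOR C = F XOR F = F
G4 = G0 XOR G1 = F XOR F = F
G5 = NOT B = NOT F = T
G7 = NOT G4 = NOT F = T
G8 = G3 XOR G5 = F XOR T = T
G9 = G4 XOR G5 = F XOR T = T
G10 = G8 AND G4 = T AND F = F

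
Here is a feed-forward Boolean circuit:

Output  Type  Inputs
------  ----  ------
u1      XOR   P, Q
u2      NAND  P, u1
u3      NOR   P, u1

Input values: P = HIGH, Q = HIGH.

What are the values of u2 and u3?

u2 = HIGH, u3 = LOW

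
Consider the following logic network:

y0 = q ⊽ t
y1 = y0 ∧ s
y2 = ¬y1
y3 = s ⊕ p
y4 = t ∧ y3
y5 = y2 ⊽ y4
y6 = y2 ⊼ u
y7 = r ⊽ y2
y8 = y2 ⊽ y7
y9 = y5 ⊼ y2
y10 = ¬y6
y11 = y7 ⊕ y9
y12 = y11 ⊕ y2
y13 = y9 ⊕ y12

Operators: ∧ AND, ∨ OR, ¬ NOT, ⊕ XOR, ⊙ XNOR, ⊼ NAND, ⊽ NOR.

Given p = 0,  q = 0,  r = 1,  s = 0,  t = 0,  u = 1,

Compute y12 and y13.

y0 = q NOR t = 0 NOR 0 = 1
y1 = y0 AND s = 1 AND 0 = 0
y2 = NOT y1 = NOT 0 = 1
y3 = s XOR p = 0 XOR 0 = 0
y4 = t AND y3 = 0 AND 0 = 0
y5 = y2 NOR y4 = 1 NOR 0 = 0
y7 = r NOR y2 = 1 NOR 1 = 0
y9 = y5 NAND y2 = 0 NAND 1 = 1
y11 = y7 XOR y9 = 0 XOR 1 = 1
y12 = y11 XOR y2 = 1 XOR 1 = 0
y13 = y9 XOR y12 = 1 XOR 0 = 1

y12 = 0; y13 = 1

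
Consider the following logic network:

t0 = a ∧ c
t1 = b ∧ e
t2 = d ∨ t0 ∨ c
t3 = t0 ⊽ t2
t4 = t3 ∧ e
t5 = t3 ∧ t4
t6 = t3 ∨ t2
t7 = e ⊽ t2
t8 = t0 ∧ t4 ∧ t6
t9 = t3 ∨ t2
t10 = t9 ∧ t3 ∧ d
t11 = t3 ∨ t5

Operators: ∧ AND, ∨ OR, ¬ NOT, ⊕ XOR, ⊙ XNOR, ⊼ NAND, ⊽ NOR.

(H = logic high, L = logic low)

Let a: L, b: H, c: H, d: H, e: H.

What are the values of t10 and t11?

t0 = a AND c = L AND H = L
t2 = d OR t0 OR c = H OR L OR H = H
t3 = t0 NOR t2 = L NOR H = L
t4 = t3 AND e = L AND H = L
t5 = t3 AND t4 = L AND L = L
t9 = t3 OR t2 = L OR H = H
t10 = t9 AND t3 AND d = H AND L AND H = L
t11 = t3 OR t5 = L OR L = L

t10 = L, t11 = L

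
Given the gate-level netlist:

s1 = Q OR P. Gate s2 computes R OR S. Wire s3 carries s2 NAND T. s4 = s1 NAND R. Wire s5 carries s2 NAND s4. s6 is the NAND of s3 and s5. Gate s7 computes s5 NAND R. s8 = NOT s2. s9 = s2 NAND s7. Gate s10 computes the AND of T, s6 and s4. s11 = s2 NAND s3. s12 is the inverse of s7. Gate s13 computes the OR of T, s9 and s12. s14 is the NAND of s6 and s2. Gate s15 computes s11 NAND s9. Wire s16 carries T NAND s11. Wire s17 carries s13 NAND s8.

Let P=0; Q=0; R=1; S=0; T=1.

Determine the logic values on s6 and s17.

s1 = Q OR P = 0 OR 0 = 0
s2 = R OR S = 1 OR 0 = 1
s3 = s2 NAND T = 1 NAND 1 = 0
s4 = s1 NAND R = 0 NAND 1 = 1
s5 = s2 NAND s4 = 1 NAND 1 = 0
s6 = s3 NAND s5 = 0 NAND 0 = 1
s7 = s5 NAND R = 0 NAND 1 = 1
s8 = NOT s2 = NOT 1 = 0
s9 = s2 NAND s7 = 1 NAND 1 = 0
s12 = NOT s7 = NOT 1 = 0
s13 = T OR s9 OR s12 = 1 OR 0 OR 0 = 1
s17 = s13 NAND s8 = 1 NAND 0 = 1

s6 = 1; s17 = 1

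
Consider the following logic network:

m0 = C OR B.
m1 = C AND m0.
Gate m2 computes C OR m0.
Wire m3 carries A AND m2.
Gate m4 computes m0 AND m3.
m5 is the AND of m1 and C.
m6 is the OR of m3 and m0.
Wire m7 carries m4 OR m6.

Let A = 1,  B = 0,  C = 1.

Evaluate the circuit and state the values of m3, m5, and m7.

m0 = C OR B = 1 OR 0 = 1
m1 = C AND m0 = 1 AND 1 = 1
m2 = C OR m0 = 1 OR 1 = 1
m3 = A AND m2 = 1 AND 1 = 1
m4 = m0 AND m3 = 1 AND 1 = 1
m5 = m1 AND C = 1 AND 1 = 1
m6 = m3 OR m0 = 1 OR 1 = 1
m7 = m4 OR m6 = 1 OR 1 = 1

m3 = 1  m5 = 1  m7 = 1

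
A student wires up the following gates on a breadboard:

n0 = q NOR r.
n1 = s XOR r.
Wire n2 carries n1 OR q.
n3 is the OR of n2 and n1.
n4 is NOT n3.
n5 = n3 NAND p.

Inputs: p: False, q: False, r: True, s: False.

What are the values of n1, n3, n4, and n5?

n1 = s XOR r = False XOR True = True
n2 = n1 OR q = True OR False = True
n3 = n2 OR n1 = True OR True = True
n4 = NOT n3 = NOT True = False
n5 = n3 NAND p = True NAND False = True

n1 = True; n3 = True; n4 = False; n5 = True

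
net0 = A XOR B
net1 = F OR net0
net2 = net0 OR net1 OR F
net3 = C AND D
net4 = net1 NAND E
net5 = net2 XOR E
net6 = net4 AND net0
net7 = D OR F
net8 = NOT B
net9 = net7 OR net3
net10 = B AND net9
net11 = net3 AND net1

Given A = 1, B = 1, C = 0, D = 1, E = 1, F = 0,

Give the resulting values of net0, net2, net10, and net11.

net0 = A XOR B = 1 XOR 1 = 0
net1 = F OR net0 = 0 OR 0 = 0
net2 = net0 OR net1 OR F = 0 OR 0 OR 0 = 0
net3 = C AND D = 0 AND 1 = 0
net7 = D OR F = 1 OR 0 = 1
net9 = net7 OR net3 = 1 OR 0 = 1
net10 = B AND net9 = 1 AND 1 = 1
net11 = net3 AND net1 = 0 AND 0 = 0

net0 = 0, net2 = 0, net10 = 1, net11 = 0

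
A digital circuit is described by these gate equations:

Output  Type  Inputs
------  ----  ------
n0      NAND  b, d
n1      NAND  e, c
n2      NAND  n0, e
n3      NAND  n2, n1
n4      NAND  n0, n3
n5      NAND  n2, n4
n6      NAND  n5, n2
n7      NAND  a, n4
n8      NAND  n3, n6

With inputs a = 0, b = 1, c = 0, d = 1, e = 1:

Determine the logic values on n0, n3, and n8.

n0 = 0  n3 = 0  n8 = 1

n0 = b NAND d = 1 NAND 1 = 0
n1 = e NAND c = 1 NAND 0 = 1
n2 = n0 NAND e = 0 NAND 1 = 1
n3 = n2 NAND n1 = 1 NAND 1 = 0
n4 = n0 NAND n3 = 0 NAND 0 = 1
n5 = n2 NAND n4 = 1 NAND 1 = 0
n6 = n5 NAND n2 = 0 NAND 1 = 1
n8 = n3 NAND n6 = 0 NAND 1 = 1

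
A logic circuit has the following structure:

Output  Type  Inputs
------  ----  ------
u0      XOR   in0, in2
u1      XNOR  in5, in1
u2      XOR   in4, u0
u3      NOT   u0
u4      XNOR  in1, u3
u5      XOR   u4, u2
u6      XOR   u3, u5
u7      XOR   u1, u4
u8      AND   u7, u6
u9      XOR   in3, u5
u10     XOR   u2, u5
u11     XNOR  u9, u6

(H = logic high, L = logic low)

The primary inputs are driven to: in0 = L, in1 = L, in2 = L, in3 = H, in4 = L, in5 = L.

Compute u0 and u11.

u0 = in0 XOR in2 = L XOR L = L
u2 = in4 XOR u0 = L XOR L = L
u3 = NOT u0 = NOT L = H
u4 = in1 XNOR u3 = L XNOR H = L
u5 = u4 XOR u2 = L XOR L = L
u6 = u3 XOR u5 = H XOR L = H
u9 = in3 XOR u5 = H XOR L = H
u11 = u9 XNOR u6 = H XNOR H = H

u0 = L  u11 = H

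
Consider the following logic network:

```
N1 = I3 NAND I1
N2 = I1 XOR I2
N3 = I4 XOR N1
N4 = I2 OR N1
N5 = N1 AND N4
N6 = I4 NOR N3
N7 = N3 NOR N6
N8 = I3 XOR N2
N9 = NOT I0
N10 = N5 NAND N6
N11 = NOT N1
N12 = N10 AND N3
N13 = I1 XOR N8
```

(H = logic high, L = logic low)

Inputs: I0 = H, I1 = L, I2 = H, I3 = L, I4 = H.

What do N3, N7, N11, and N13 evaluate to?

N1 = I3 NAND I1 = L NAND L = H
N2 = I1 XOR I2 = L XOR H = H
N3 = I4 XOR N1 = H XOR H = L
N6 = I4 NOR N3 = H NOR L = L
N7 = N3 NOR N6 = L NOR L = H
N8 = I3 XOR N2 = L XOR H = H
N11 = NOT N1 = NOT H = L
N13 = I1 XOR N8 = L XOR H = H

N3 = L  N7 = H  N11 = L  N13 = H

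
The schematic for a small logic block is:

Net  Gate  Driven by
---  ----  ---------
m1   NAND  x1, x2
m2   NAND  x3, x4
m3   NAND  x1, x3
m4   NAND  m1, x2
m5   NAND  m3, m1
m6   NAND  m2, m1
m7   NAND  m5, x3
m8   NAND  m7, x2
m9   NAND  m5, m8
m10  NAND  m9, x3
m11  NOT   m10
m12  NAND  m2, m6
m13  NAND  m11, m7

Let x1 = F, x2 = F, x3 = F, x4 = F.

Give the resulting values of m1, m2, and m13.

m1 = T  m2 = T  m13 = T

m1 = x1 NAND x2 = F NAND F = T
m2 = x3 NAND x4 = F NAND F = T
m3 = x1 NAND x3 = F NAND F = T
m5 = m3 NAND m1 = T NAND T = F
m7 = m5 NAND x3 = F NAND F = T
m8 = m7 NAND x2 = T NAND F = T
m9 = m5 NAND m8 = F NAND T = T
m10 = m9 NAND x3 = T NAND F = T
m11 = NOT m10 = NOT T = F
m13 = m11 NAND m7 = F NAND T = T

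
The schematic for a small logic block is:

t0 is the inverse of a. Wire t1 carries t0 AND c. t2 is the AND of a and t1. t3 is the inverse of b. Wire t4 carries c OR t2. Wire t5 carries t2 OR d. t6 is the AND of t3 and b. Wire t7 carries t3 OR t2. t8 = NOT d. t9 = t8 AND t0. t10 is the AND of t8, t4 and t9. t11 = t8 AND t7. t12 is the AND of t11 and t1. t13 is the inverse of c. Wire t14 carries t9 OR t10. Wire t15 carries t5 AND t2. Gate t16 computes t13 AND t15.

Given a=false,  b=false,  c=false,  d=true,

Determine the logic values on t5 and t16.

t5 = true; t16 = false

t0 = NOT a = NOT false = true
t1 = t0 AND c = true AND false = false
t2 = a AND t1 = false AND false = false
t5 = t2 OR d = false OR true = true
t13 = NOT c = NOT false = true
t15 = t5 AND t2 = true AND false = false
t16 = t13 AND t15 = true AND false = false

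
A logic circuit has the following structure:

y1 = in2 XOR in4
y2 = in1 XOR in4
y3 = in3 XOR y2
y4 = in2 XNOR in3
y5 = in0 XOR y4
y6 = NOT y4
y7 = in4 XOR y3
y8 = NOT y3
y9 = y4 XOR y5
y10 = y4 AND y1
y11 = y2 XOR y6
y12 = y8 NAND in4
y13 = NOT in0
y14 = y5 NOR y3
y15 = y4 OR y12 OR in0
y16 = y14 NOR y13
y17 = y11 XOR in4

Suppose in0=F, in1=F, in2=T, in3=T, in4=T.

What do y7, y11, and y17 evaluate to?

y2 = in1 XOR in4 = F XOR T = T
y3 = in3 XOR y2 = T XOR T = F
y4 = in2 XNOR in3 = T XNOR T = T
y6 = NOT y4 = NOT T = F
y7 = in4 XOR y3 = T XOR F = T
y11 = y2 XOR y6 = T XOR F = T
y17 = y11 XOR in4 = T XOR T = F

y7 = T, y11 = T, y17 = F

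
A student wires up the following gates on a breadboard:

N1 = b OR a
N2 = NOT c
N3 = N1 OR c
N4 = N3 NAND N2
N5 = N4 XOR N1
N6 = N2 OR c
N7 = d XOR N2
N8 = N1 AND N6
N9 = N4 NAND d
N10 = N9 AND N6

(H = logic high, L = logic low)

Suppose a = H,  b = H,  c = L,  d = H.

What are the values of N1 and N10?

N1 = H  N10 = H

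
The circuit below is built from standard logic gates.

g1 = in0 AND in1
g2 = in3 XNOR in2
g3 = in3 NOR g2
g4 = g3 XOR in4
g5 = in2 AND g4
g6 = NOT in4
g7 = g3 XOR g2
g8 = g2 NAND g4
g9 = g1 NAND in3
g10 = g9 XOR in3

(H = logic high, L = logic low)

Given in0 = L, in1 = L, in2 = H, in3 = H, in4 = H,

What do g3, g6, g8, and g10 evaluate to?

g1 = in0 AND in1 = L AND L = L
g2 = in3 XNOR in2 = H XNOR H = H
g3 = in3 NOR g2 = H NOR H = L
g4 = g3 XOR in4 = L XOR H = H
g6 = NOT in4 = NOT H = L
g8 = g2 NAND g4 = H NAND H = L
g9 = g1 NAND in3 = L NAND H = H
g10 = g9 XOR in3 = H XOR H = L

g3 = L; g6 = L; g8 = L; g10 = L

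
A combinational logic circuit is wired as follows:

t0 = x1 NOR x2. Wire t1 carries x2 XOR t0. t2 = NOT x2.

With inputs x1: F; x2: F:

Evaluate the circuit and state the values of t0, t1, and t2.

t0 = x1 NOR x2 = F NOR F = T
t1 = x2 XOR t0 = F XOR T = T
t2 = NOT x2 = NOT F = T

t0 = T, t1 = T, t2 = T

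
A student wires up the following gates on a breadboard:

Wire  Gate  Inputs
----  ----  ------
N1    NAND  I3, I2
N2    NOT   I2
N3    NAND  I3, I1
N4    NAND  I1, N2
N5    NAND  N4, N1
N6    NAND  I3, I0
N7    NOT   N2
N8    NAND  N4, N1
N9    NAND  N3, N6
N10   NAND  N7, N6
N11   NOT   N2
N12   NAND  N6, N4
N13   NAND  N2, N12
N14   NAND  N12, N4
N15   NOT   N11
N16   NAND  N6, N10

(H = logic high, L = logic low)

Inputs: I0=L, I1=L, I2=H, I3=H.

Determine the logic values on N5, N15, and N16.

N1 = I3 NAND I2 = H NAND H = L
N2 = NOT I2 = NOT H = L
N4 = I1 NAND N2 = L NAND L = H
N5 = N4 NAND N1 = H NAND L = H
N6 = I3 NAND I0 = H NAND L = H
N7 = NOT N2 = NOT L = H
N10 = N7 NAND N6 = H NAND H = L
N11 = NOT N2 = NOT L = H
N15 = NOT N11 = NOT H = L
N16 = N6 NAND N10 = H NAND L = H

N5 = H, N15 = L, N16 = H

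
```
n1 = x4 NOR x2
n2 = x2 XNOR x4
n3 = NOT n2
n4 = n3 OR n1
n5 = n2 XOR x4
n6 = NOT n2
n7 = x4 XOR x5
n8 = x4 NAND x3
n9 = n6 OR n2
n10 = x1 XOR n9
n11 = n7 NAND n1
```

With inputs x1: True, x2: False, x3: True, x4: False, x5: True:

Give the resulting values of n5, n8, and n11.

n1 = x4 NOR x2 = False NOR False = True
n2 = x2 XNOR x4 = False XNOR False = True
n5 = n2 XOR x4 = True XOR False = True
n7 = x4 XOR x5 = False XOR True = True
n8 = x4 NAND x3 = False NAND True = True
n11 = n7 NAND n1 = True NAND True = False

n5 = True, n8 = True, n11 = False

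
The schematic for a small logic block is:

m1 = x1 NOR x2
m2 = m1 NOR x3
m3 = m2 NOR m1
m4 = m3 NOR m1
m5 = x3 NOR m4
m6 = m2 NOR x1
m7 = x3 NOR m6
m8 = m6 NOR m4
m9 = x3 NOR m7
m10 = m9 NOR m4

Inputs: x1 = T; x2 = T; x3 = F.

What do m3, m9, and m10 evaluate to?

m3 = F; m9 = F; m10 = F

m1 = x1 NOR x2 = T NOR T = F
m2 = m1 NOR x3 = F NOR F = T
m3 = m2 NOR m1 = T NOR F = F
m4 = m3 NOR m1 = F NOR F = T
m6 = m2 NOR x1 = T NOR T = F
m7 = x3 NOR m6 = F NOR F = T
m9 = x3 NOR m7 = F NOR T = F
m10 = m9 NOR m4 = F NOR T = F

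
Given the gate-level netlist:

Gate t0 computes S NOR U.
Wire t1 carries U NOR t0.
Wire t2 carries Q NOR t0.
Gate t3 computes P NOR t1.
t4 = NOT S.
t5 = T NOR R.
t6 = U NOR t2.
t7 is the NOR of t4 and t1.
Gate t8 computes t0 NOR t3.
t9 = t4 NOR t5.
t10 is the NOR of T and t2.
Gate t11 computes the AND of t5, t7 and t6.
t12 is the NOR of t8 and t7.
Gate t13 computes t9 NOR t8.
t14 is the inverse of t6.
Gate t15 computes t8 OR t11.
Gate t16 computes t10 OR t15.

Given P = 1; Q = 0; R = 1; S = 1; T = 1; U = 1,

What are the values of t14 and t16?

t0 = S NOR U = 1 NOR 1 = 0
t1 = U NOR t0 = 1 NOR 0 = 0
t2 = Q NOR t0 = 0 NOR 0 = 1
t3 = P NOR t1 = 1 NOR 0 = 0
t4 = NOT S = NOT 1 = 0
t5 = T NOR R = 1 NOR 1 = 0
t6 = U NOR t2 = 1 NOR 1 = 0
t7 = t4 NOR t1 = 0 NOR 0 = 1
t8 = t0 NOR t3 = 0 NOR 0 = 1
t10 = T NOR t2 = 1 NOR 1 = 0
t11 = t5 AND t7 AND t6 = 0 AND 1 AND 0 = 0
t14 = NOT t6 = NOT 0 = 1
t15 = t8 OR t11 = 1 OR 0 = 1
t16 = t10 OR t15 = 0 OR 1 = 1

t14 = 1  t16 = 1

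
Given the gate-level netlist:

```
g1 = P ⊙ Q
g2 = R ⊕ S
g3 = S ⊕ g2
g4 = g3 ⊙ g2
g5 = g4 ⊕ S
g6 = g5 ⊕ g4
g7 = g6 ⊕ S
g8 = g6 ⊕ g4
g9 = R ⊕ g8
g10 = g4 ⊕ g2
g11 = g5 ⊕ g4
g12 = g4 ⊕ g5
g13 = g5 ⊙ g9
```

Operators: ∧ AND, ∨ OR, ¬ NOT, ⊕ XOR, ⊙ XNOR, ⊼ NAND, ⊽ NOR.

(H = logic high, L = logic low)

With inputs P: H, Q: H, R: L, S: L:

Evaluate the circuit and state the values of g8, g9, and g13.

g8 = H; g9 = H; g13 = H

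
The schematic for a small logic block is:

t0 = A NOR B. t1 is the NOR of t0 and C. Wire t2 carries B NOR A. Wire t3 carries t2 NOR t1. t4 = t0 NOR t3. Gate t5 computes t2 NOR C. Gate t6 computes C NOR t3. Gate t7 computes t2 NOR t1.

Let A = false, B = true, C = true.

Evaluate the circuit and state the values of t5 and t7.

t5 = false, t7 = true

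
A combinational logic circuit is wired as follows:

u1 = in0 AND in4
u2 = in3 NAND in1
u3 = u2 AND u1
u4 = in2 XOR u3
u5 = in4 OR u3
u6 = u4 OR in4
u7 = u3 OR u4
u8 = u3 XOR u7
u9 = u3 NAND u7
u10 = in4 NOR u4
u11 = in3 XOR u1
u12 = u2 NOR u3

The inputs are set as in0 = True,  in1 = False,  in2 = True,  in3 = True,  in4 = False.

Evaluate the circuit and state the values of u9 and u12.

u1 = in0 AND in4 = True AND False = False
u2 = in3 NAND in1 = True NAND False = True
u3 = u2 AND u1 = True AND False = False
u4 = in2 XOR u3 = True XOR False = True
u7 = u3 OR u4 = False OR True = True
u9 = u3 NAND u7 = False NAND True = True
u12 = u2 NOR u3 = True NOR False = False

u9 = True  u12 = False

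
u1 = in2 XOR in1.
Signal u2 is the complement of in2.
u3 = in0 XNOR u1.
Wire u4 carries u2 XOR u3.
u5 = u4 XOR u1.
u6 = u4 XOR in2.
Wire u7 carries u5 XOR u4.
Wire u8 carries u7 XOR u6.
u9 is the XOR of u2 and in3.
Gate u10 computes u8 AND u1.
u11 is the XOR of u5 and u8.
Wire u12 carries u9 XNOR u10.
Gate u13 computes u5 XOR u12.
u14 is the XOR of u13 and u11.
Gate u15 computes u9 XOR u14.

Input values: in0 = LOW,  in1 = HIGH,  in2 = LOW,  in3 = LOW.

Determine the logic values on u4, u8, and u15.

u4 = HIGH, u8 = LOW, u15 = HIGH

u1 = in2 XOR in1 = LOW XOR HIGH = HIGH
u2 = NOT in2 = NOT LOW = HIGH
u3 = in0 XNOR u1 = LOW XNOR HIGH = LOW
u4 = u2 XOR u3 = HIGH XOR LOW = HIGH
u5 = u4 XOR u1 = HIGH XOR HIGH = LOW
u6 = u4 XOR in2 = HIGH XOR LOW = HIGH
u7 = u5 XOR u4 = LOW XOR HIGH = HIGH
u8 = u7 XOR u6 = HIGH XOR HIGH = LOW
u9 = u2 XOR in3 = HIGH XOR LOW = HIGH
u10 = u8 AND u1 = LOW AND HIGH = LOW
u11 = u5 XOR u8 = LOW XOR LOW = LOW
u12 = u9 XNOR u10 = HIGH XNOR LOW = LOW
u13 = u5 XOR u12 = LOW XOR LOW = LOW
u14 = u13 XOR u11 = LOW XOR LOW = LOW
u15 = u9 XOR u14 = HIGH XOR LOW = HIGH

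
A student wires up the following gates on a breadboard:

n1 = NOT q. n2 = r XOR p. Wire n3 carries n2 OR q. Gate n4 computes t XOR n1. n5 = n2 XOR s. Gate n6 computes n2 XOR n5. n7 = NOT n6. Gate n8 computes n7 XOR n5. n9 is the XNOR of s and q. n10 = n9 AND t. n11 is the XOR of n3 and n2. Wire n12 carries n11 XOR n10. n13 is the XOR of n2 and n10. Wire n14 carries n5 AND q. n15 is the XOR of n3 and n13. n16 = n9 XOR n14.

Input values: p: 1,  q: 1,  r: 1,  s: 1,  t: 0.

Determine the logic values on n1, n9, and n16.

n1 = 0  n9 = 1  n16 = 0

n1 = NOT q = NOT 1 = 0
n2 = r XOR p = 1 XOR 1 = 0
n5 = n2 XOR s = 0 XOR 1 = 1
n9 = s XNOR q = 1 XNOR 1 = 1
n14 = n5 AND q = 1 AND 1 = 1
n16 = n9 XOR n14 = 1 XOR 1 = 0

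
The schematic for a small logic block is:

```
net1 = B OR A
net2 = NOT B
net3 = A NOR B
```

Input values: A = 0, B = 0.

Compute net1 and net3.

net1 = 0  net3 = 1

net1 = B OR A = 0 OR 0 = 0
net3 = A NOR B = 0 NOR 0 = 1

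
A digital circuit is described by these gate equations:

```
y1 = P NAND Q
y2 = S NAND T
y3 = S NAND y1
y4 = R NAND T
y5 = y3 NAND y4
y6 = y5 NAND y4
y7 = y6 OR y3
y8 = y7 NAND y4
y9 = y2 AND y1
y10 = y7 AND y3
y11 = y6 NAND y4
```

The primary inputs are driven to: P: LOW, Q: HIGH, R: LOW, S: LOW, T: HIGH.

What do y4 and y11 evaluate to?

y4 = HIGH, y11 = LOW

y1 = P NAND Q = LOW NAND HIGH = HIGH
y3 = S NAND y1 = LOW NAND HIGH = HIGH
y4 = R NAND T = LOW NAND HIGH = HIGH
y5 = y3 NAND y4 = HIGH NAND HIGH = LOW
y6 = y5 NAND y4 = LOW NAND HIGH = HIGH
y11 = y6 NAND y4 = HIGH NAND HIGH = LOW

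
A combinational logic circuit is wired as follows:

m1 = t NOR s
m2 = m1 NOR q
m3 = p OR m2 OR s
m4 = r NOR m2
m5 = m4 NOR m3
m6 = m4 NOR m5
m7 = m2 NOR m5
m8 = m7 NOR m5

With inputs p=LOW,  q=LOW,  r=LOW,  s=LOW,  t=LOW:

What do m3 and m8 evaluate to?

m1 = t NOR s = LOW NOR LOW = HIGH
m2 = m1 NOR q = HIGH NOR LOW = LOW
m3 = p OR m2 OR s = LOW OR LOW OR LOW = LOW
m4 = r NOR m2 = LOW NOR LOW = HIGH
m5 = m4 NOR m3 = HIGH NOR LOW = LOW
m7 = m2 NOR m5 = LOW NOR LOW = HIGH
m8 = m7 NOR m5 = HIGH NOR LOW = LOW

m3 = LOW  m8 = LOW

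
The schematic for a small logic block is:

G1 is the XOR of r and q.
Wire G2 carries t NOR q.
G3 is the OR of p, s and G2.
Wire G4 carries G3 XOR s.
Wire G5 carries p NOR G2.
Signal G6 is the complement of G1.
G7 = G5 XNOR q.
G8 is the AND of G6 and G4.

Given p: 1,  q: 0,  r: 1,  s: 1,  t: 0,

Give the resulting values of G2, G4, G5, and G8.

G2 = 1, G4 = 0, G5 = 0, G8 = 0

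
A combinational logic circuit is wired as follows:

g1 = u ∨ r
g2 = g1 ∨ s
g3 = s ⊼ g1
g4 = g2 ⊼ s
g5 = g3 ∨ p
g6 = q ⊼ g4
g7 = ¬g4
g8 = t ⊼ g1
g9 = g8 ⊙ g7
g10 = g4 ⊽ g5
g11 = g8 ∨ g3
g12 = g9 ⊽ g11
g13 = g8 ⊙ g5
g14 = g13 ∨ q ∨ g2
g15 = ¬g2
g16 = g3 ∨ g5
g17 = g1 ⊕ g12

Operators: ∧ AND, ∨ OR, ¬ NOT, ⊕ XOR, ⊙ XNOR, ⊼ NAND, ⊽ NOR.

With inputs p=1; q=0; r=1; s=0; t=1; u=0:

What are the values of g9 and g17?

g1 = u OR r = 0 OR 1 = 1
g2 = g1 OR s = 1 OR 0 = 1
g3 = s NAND g1 = 0 NAND 1 = 1
g4 = g2 NAND s = 1 NAND 0 = 1
g7 = NOT g4 = NOT 1 = 0
g8 = t NAND g1 = 1 NAND 1 = 0
g9 = g8 XNOR g7 = 0 XNOR 0 = 1
g11 = g8 OR g3 = 0 OR 1 = 1
g12 = g9 NOR g11 = 1 NOR 1 = 0
g17 = g1 XOR g12 = 1 XOR 0 = 1

g9 = 1; g17 = 1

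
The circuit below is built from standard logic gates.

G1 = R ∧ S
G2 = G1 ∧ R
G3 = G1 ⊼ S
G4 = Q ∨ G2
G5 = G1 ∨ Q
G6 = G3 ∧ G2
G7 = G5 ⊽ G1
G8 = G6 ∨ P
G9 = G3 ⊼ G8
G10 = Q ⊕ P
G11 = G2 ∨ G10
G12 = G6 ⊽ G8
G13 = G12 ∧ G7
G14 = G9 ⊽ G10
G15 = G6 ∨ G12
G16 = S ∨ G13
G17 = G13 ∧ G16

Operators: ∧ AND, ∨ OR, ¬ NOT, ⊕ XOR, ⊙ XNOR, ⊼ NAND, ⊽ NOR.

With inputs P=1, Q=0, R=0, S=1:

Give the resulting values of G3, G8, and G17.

G3 = 1, G8 = 1, G17 = 0

G1 = R AND S = 0 AND 1 = 0
G2 = G1 AND R = 0 AND 0 = 0
G3 = G1 NAND S = 0 NAND 1 = 1
G5 = G1 OR Q = 0 OR 0 = 0
G6 = G3 AND G2 = 1 AND 0 = 0
G7 = G5 NOR G1 = 0 NOR 0 = 1
G8 = G6 OR P = 0 OR 1 = 1
G12 = G6 NOR G8 = 0 NOR 1 = 0
G13 = G12 AND G7 = 0 AND 1 = 0
G16 = S OR G13 = 1 OR 0 = 1
G17 = G13 AND G16 = 0 AND 1 = 0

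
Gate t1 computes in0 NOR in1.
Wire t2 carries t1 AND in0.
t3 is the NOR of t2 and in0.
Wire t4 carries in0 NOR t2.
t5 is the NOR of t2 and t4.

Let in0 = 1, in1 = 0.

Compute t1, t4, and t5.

t1 = 0, t4 = 0, t5 = 1

t1 = in0 NOR in1 = 1 NOR 0 = 0
t2 = t1 AND in0 = 0 AND 1 = 0
t4 = in0 NOR t2 = 1 NOR 0 = 0
t5 = t2 NOR t4 = 0 NOR 0 = 1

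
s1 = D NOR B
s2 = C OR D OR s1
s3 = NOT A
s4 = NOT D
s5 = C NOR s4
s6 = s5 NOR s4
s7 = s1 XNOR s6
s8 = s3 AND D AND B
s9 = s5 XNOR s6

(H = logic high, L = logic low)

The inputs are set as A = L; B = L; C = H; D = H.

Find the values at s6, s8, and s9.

s3 = NOT A = NOT L = H
s4 = NOT D = NOT H = L
s5 = C NOR s4 = H NOR L = L
s6 = s5 NOR s4 = L NOR L = H
s8 = s3 AND D AND B = H AND H AND L = L
s9 = s5 XNOR s6 = L XNOR H = L

s6 = H, s8 = L, s9 = L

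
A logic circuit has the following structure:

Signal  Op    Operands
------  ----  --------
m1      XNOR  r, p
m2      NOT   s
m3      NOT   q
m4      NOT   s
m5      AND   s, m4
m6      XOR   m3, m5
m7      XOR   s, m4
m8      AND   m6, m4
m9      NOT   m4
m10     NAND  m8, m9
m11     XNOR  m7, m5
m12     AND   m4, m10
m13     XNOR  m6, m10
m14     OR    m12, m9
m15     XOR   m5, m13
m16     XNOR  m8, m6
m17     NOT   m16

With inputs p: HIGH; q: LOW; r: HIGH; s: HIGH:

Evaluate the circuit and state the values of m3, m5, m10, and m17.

m3 = HIGH  m5 = LOW  m10 = HIGH  m17 = HIGH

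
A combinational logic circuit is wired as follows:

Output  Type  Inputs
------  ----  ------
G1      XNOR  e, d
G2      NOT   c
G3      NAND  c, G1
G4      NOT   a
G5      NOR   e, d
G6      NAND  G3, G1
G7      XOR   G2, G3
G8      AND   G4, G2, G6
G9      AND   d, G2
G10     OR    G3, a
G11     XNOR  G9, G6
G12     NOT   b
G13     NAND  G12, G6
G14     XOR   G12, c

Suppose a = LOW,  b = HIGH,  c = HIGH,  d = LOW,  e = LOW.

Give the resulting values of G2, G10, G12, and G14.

G2 = LOW; G10 = LOW; G12 = LOW; G14 = HIGH

G1 = e XNOR d = LOW XNOR LOW = HIGH
G2 = NOT c = NOT HIGH = LOW
G3 = c NAND G1 = HIGH NAND HIGH = LOW
G10 = G3 OR a = LOW OR LOW = LOW
G12 = NOT b = NOT HIGH = LOW
G14 = G12 XOR c = LOW XOR HIGH = HIGH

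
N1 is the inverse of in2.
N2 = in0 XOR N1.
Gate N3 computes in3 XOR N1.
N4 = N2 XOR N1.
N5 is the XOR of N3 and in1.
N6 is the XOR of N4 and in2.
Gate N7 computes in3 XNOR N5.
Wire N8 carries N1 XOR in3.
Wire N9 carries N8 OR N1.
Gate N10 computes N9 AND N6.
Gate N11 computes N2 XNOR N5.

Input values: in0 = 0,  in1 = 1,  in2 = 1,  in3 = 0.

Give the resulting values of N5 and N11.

N5 = 1  N11 = 0

N1 = NOT in2 = NOT 1 = 0
N2 = in0 XOR N1 = 0 XOR 0 = 0
N3 = in3 XOR N1 = 0 XOR 0 = 0
N5 = N3 XOR in1 = 0 XOR 1 = 1
N11 = N2 XNOR N5 = 0 XNOR 1 = 0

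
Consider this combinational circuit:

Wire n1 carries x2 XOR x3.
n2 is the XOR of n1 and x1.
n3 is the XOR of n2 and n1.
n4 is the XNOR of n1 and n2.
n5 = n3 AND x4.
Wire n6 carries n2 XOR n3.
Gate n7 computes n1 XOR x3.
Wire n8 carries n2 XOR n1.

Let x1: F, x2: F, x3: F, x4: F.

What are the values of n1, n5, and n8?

n1 = F, n5 = F, n8 = F

n1 = x2 XOR x3 = F XOR F = F
n2 = n1 XOR x1 = F XOR F = F
n3 = n2 XOR n1 = F XOR F = F
n5 = n3 AND x4 = F AND F = F
n8 = n2 XOR n1 = F XOR F = F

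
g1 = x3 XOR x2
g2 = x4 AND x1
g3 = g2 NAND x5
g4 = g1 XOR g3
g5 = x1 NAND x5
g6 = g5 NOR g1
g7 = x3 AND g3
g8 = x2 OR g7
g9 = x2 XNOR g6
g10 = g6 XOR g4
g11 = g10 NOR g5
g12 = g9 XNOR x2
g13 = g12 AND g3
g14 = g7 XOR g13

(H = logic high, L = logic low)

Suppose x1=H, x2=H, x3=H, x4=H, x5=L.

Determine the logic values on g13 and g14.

g13 = L, g14 = H

g1 = x3 XOR x2 = H XOR H = L
g2 = x4 AND x1 = H AND H = H
g3 = g2 NAND x5 = H NAND L = H
g5 = x1 NAND x5 = H NAND L = H
g6 = g5 NOR g1 = H NOR L = L
g7 = x3 AND g3 = H AND H = H
g9 = x2 XNOR g6 = H XNOR L = L
g12 = g9 XNOR x2 = L XNOR H = L
g13 = g12 AND g3 = L AND H = L
g14 = g7 XOR g13 = H XOR L = H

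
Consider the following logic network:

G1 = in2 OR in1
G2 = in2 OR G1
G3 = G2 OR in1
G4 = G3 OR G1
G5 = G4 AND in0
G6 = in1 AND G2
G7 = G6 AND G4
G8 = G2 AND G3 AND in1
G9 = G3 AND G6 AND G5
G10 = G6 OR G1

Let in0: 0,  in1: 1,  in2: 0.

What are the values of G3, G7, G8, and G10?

G1 = in2 OR in1 = 0 OR 1 = 1
G2 = in2 OR G1 = 0 OR 1 = 1
G3 = G2 OR in1 = 1 OR 1 = 1
G4 = G3 OR G1 = 1 OR 1 = 1
G6 = in1 AND G2 = 1 AND 1 = 1
G7 = G6 AND G4 = 1 AND 1 = 1
G8 = G2 AND G3 AND in1 = 1 AND 1 AND 1 = 1
G10 = G6 OR G1 = 1 OR 1 = 1

G3 = 1, G7 = 1, G8 = 1, G10 = 1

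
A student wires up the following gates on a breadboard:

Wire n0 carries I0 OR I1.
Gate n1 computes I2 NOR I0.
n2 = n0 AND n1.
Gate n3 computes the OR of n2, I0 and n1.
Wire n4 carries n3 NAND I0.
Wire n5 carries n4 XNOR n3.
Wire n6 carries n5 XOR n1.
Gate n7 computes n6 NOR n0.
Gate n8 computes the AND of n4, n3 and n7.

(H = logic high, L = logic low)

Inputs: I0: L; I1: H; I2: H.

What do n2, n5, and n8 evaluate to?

n0 = I0 OR I1 = L OR H = H
n1 = I2 NOR I0 = H NOR L = L
n2 = n0 AND n1 = H AND L = L
n3 = n2 OR I0 OR n1 = L OR L OR L = L
n4 = n3 NAND I0 = L NAND L = H
n5 = n4 XNOR n3 = H XNOR L = L
n6 = n5 XOR n1 = L XOR L = L
n7 = n6 NOR n0 = L NOR H = L
n8 = n4 AND n3 AND n7 = H AND L AND L = L

n2 = L; n5 = L; n8 = L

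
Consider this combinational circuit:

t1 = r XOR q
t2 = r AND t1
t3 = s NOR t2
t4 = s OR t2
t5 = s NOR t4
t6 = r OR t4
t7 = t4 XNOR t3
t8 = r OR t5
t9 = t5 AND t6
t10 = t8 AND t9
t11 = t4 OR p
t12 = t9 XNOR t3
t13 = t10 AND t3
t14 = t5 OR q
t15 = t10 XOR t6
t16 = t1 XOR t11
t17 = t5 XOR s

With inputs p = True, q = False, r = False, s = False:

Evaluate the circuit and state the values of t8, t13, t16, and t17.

t8 = True  t13 = False  t16 = True  t17 = True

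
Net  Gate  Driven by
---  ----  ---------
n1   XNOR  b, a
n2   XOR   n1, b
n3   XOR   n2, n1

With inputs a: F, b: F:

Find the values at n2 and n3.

n2 = T, n3 = F

n1 = b XNOR a = F XNOR F = T
n2 = n1 XOR b = T XOR F = T
n3 = n2 XOR n1 = T XOR T = F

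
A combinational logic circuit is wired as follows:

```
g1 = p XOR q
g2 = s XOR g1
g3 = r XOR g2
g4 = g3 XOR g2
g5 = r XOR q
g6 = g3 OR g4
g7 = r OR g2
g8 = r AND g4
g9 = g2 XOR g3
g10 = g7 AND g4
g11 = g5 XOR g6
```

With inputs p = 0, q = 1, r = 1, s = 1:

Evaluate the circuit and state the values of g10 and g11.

g10 = 1, g11 = 1

g1 = p XOR q = 0 XOR 1 = 1
g2 = s XOR g1 = 1 XOR 1 = 0
g3 = r XOR g2 = 1 XOR 0 = 1
g4 = g3 XOR g2 = 1 XOR 0 = 1
g5 = r XOR q = 1 XOR 1 = 0
g6 = g3 OR g4 = 1 OR 1 = 1
g7 = r OR g2 = 1 OR 0 = 1
g10 = g7 AND g4 = 1 AND 1 = 1
g11 = g5 XOR g6 = 0 XOR 1 = 1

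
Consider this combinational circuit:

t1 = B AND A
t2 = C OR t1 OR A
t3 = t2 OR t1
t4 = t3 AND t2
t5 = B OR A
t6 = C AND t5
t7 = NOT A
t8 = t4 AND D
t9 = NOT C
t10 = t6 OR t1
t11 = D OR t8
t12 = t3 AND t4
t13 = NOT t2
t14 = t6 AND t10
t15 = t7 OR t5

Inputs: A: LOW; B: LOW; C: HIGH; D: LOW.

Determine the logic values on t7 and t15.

t5 = B OR A = LOW OR LOW = LOW
t7 = NOT A = NOT LOW = HIGH
t15 = t7 OR t5 = HIGH OR LOW = HIGH

t7 = HIGH, t15 = HIGH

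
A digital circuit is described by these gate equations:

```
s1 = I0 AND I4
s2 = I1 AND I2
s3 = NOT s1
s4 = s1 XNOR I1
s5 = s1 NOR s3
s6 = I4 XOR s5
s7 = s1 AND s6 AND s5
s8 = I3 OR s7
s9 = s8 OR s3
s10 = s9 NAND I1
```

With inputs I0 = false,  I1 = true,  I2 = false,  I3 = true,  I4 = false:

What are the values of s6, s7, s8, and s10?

s6 = false, s7 = false, s8 = true, s10 = false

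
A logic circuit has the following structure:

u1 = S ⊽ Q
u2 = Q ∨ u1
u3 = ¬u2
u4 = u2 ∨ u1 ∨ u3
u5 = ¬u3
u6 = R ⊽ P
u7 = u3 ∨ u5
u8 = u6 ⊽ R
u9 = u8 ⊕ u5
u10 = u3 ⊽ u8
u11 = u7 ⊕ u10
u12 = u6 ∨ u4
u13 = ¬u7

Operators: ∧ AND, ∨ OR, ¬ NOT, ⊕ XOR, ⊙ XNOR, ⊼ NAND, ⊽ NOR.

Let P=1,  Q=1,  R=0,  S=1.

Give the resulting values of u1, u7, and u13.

u1 = 0  u7 = 1  u13 = 0

u1 = S NOR Q = 1 NOR 1 = 0
u2 = Q OR u1 = 1 OR 0 = 1
u3 = NOT u2 = NOT 1 = 0
u5 = NOT u3 = NOT 0 = 1
u7 = u3 OR u5 = 0 OR 1 = 1
u13 = NOT u7 = NOT 1 = 0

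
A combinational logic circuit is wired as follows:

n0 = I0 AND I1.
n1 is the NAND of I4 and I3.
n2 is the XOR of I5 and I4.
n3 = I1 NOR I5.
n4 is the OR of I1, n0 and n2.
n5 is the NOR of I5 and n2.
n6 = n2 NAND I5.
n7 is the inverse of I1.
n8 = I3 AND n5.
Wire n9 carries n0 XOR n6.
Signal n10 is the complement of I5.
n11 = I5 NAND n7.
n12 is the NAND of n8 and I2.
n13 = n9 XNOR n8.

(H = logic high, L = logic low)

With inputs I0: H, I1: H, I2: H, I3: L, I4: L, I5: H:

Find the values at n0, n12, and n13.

n0 = I0 AND I1 = H AND H = H
n2 = I5 XOR I4 = H XOR L = H
n5 = I5 NOR n2 = H NOR H = L
n6 = n2 NAND I5 = H NAND H = L
n8 = I3 AND n5 = L AND L = L
n9 = n0 XOR n6 = H XOR L = H
n12 = n8 NAND I2 = L NAND H = H
n13 = n9 XNOR n8 = H XNOR L = L

n0 = H, n12 = H, n13 = L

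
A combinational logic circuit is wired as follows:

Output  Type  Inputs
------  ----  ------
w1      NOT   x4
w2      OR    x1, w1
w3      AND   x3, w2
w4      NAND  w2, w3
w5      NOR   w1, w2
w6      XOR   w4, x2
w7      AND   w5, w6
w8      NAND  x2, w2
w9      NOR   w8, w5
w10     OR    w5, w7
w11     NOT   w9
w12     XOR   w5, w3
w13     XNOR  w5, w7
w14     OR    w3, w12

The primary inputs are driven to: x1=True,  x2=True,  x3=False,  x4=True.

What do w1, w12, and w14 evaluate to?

w1 = False, w12 = False, w14 = False

w1 = NOT x4 = NOT True = False
w2 = x1 OR w1 = True OR False = True
w3 = x3 AND w2 = False AND True = False
w5 = w1 NOR w2 = False NOR True = False
w12 = w5 XOR w3 = False XOR False = False
w14 = w3 OR w12 = False OR False = False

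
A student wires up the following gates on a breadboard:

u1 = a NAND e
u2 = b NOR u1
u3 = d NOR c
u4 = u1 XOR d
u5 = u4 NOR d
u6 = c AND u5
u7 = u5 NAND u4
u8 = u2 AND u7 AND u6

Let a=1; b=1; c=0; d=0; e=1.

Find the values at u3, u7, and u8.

u1 = a NAND e = 1 NAND 1 = 0
u2 = b NOR u1 = 1 NOR 0 = 0
u3 = d NOR c = 0 NOR 0 = 1
u4 = u1 XOR d = 0 XOR 0 = 0
u5 = u4 NOR d = 0 NOR 0 = 1
u6 = c AND u5 = 0 AND 1 = 0
u7 = u5 NAND u4 = 1 NAND 0 = 1
u8 = u2 AND u7 AND u6 = 0 AND 1 AND 0 = 0

u3 = 1, u7 = 1, u8 = 0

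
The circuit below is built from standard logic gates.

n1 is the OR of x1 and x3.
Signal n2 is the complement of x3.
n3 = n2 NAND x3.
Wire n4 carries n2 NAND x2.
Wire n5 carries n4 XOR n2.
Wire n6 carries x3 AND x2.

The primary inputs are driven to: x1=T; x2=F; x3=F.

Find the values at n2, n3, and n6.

n2 = T, n3 = T, n6 = F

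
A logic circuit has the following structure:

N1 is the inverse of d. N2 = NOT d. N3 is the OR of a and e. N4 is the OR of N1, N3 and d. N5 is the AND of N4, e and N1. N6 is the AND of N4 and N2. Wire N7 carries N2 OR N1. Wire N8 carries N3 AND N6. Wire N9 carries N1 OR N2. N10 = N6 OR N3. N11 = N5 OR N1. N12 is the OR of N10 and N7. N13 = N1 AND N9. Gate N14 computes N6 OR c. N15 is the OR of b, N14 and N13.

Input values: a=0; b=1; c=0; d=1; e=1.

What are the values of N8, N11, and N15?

N8 = 0, N11 = 0, N15 = 1

N1 = NOT d = NOT 1 = 0
N2 = NOT d = NOT 1 = 0
N3 = a OR e = 0 OR 1 = 1
N4 = N1 OR N3 OR d = 0 OR 1 OR 1 = 1
N5 = N4 AND e AND N1 = 1 AND 1 AND 0 = 0
N6 = N4 AND N2 = 1 AND 0 = 0
N8 = N3 AND N6 = 1 AND 0 = 0
N9 = N1 OR N2 = 0 OR 0 = 0
N11 = N5 OR N1 = 0 OR 0 = 0
N13 = N1 AND N9 = 0 AND 0 = 0
N14 = N6 OR c = 0 OR 0 = 0
N15 = b OR N14 OR N13 = 1 OR 0 OR 0 = 1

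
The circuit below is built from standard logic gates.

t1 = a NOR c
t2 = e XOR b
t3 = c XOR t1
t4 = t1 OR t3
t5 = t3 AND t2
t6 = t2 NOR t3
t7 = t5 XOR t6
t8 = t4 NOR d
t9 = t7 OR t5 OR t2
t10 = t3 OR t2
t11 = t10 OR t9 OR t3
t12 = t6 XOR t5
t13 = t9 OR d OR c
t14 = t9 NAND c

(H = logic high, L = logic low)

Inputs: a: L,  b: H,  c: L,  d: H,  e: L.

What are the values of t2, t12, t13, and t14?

t2 = H, t12 = H, t13 = H, t14 = H

t1 = a NOR c = L NOR L = H
t2 = e XOR b = L XOR H = H
t3 = c XOR t1 = L XOR H = H
t5 = t3 AND t2 = H AND H = H
t6 = t2 NOR t3 = H NOR H = L
t7 = t5 XOR t6 = H XOR L = H
t9 = t7 OR t5 OR t2 = H OR H OR H = H
t12 = t6 XOR t5 = L XOR H = H
t13 = t9 OR d OR c = H OR H OR L = H
t14 = t9 NAND c = H NAND L = H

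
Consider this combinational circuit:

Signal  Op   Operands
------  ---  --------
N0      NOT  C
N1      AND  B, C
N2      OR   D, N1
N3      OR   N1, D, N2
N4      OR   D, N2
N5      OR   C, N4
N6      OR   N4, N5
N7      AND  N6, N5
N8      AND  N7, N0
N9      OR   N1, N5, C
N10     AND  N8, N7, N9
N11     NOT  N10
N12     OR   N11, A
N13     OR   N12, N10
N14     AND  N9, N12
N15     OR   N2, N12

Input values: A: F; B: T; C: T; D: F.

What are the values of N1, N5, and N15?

N1 = T, N5 = T, N15 = T

N0 = NOT C = NOT T = F
N1 = B AND C = T AND T = T
N2 = D OR N1 = F OR T = T
N4 = D OR N2 = F OR T = T
N5 = C OR N4 = T OR T = T
N6 = N4 OR N5 = T OR T = T
N7 = N6 AND N5 = T AND T = T
N8 = N7 AND N0 = T AND F = F
N9 = N1 OR N5 OR C = T OR T OR T = T
N10 = N8 AND N7 AND N9 = F AND T AND T = F
N11 = NOT N10 = NOT F = T
N12 = N11 OR A = T OR F = T
N15 = N2 OR N12 = T OR T = T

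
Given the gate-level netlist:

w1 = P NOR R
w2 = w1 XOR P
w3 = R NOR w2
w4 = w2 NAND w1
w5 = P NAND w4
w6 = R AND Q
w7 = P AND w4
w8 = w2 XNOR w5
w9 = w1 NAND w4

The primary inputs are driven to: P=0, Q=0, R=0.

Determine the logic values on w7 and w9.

w1 = P NOR R = 0 NOR 0 = 1
w2 = w1 XOR P = 1 XOR 0 = 1
w4 = w2 NAND w1 = 1 NAND 1 = 0
w7 = P AND w4 = 0 AND 0 = 0
w9 = w1 NAND w4 = 1 NAND 0 = 1

w7 = 0, w9 = 1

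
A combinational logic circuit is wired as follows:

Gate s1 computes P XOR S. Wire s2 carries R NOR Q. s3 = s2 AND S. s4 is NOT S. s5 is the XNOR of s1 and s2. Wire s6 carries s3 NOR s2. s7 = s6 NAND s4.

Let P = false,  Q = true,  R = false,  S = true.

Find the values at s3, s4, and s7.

s3 = false, s4 = false, s7 = true

s2 = R NOR Q = false NOR true = false
s3 = s2 AND S = false AND true = false
s4 = NOT S = NOT true = false
s6 = s3 NOR s2 = false NOR false = true
s7 = s6 NAND s4 = true NAND false = true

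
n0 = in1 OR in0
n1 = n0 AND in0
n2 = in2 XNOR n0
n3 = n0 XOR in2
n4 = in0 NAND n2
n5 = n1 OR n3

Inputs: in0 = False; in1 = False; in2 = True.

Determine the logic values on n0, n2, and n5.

n0 = in1 OR in0 = False OR False = False
n1 = n0 AND in0 = False AND False = False
n2 = in2 XNOR n0 = True XNOR False = False
n3 = n0 XOR in2 = False XOR True = True
n5 = n1 OR n3 = False OR True = True

n0 = False, n2 = False, n5 = True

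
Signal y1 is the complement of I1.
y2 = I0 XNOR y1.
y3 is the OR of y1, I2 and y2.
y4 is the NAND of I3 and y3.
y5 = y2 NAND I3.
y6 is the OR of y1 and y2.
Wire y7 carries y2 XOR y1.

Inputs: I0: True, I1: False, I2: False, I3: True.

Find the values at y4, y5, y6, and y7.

y1 = NOT I1 = NOT False = True
y2 = I0 XNOR y1 = True XNOR True = True
y3 = y1 OR I2 OR y2 = True OR False OR True = True
y4 = I3 NAND y3 = True NAND True = False
y5 = y2 NAND I3 = True NAND True = False
y6 = y1 OR y2 = True OR True = True
y7 = y2 XOR y1 = True XOR True = False

y4 = False; y5 = False; y6 = True; y7 = False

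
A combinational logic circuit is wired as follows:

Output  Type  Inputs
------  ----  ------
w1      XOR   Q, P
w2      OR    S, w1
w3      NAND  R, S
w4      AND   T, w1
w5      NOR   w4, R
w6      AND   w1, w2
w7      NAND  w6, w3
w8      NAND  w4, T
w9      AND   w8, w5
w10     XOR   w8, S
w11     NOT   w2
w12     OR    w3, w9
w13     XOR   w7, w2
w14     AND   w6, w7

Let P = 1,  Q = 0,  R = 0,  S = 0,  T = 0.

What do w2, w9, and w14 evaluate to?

w1 = Q XOR P = 0 XOR 1 = 1
w2 = S OR w1 = 0 OR 1 = 1
w3 = R NAND S = 0 NAND 0 = 1
w4 = T AND w1 = 0 AND 1 = 0
w5 = w4 NOR R = 0 NOR 0 = 1
w6 = w1 AND w2 = 1 AND 1 = 1
w7 = w6 NAND w3 = 1 NAND 1 = 0
w8 = w4 NAND T = 0 NAND 0 = 1
w9 = w8 AND w5 = 1 AND 1 = 1
w14 = w6 AND w7 = 1 AND 0 = 0

w2 = 1, w9 = 1, w14 = 0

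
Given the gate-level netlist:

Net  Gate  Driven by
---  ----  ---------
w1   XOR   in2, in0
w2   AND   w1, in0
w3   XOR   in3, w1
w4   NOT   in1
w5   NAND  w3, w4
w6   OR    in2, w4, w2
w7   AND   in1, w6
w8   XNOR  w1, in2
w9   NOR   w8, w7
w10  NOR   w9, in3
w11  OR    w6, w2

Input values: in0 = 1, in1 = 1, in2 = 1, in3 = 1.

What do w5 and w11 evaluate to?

w5 = 1; w11 = 1

w1 = in2 XOR in0 = 1 XOR 1 = 0
w2 = w1 AND in0 = 0 AND 1 = 0
w3 = in3 XOR w1 = 1 XOR 0 = 1
w4 = NOT in1 = NOT 1 = 0
w5 = w3 NAND w4 = 1 NAND 0 = 1
w6 = in2 OR w4 OR w2 = 1 OR 0 OR 0 = 1
w11 = w6 OR w2 = 1 OR 0 = 1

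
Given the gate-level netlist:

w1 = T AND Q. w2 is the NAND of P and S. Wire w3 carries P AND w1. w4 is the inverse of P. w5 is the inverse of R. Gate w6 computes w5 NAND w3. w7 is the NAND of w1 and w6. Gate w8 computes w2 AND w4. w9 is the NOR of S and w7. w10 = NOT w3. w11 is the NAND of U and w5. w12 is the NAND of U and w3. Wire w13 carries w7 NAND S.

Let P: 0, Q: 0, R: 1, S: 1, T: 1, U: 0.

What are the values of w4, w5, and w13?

w1 = T AND Q = 1 AND 0 = 0
w3 = P AND w1 = 0 AND 0 = 0
w4 = NOT P = NOT 0 = 1
w5 = NOT R = NOT 1 = 0
w6 = w5 NAND w3 = 0 NAND 0 = 1
w7 = w1 NAND w6 = 0 NAND 1 = 1
w13 = w7 NAND S = 1 NAND 1 = 0

w4 = 1, w5 = 0, w13 = 0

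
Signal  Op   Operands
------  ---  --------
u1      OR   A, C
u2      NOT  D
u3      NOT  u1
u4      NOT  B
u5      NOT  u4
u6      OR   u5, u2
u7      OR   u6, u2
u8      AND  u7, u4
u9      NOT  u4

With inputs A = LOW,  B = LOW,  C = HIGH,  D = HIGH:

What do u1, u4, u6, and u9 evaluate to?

u1 = A OR C = LOW OR HIGH = HIGH
u2 = NOT D = NOT HIGH = LOW
u4 = NOT B = NOT LOW = HIGH
u5 = NOT u4 = NOT HIGH = LOW
u6 = u5 OR u2 = LOW OR LOW = LOW
u9 = NOT u4 = NOT HIGH = LOW

u1 = HIGH, u4 = HIGH, u6 = LOW, u9 = LOW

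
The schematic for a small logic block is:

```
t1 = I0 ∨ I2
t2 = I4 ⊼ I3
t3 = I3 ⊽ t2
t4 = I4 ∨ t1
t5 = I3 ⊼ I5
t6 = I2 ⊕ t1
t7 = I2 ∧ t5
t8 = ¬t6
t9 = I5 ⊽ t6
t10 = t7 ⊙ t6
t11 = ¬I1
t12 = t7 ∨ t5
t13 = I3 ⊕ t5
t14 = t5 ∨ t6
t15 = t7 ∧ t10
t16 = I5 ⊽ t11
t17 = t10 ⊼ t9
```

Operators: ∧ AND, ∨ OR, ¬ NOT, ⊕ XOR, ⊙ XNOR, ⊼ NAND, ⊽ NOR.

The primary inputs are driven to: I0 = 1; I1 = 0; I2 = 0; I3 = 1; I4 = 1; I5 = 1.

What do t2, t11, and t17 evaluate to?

t1 = I0 OR I2 = 1 OR 0 = 1
t2 = I4 NAND I3 = 1 NAND 1 = 0
t5 = I3 NAND I5 = 1 NAND 1 = 0
t6 = I2 XOR t1 = 0 XOR 1 = 1
t7 = I2 AND t5 = 0 AND 0 = 0
t9 = I5 NOR t6 = 1 NOR 1 = 0
t10 = t7 XNOR t6 = 0 XNOR 1 = 0
t11 = NOT I1 = NOT 0 = 1
t17 = t10 NAND t9 = 0 NAND 0 = 1

t2 = 0; t11 = 1; t17 = 1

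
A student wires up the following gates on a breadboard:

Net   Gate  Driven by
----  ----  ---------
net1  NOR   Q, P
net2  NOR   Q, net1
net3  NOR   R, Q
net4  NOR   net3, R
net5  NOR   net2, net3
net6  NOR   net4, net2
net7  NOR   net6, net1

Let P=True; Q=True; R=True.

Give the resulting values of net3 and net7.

net1 = Q NOR P = True NOR True = False
net2 = Q NOR net1 = True NOR False = False
net3 = R NOR Q = True NOR True = False
net4 = net3 NOR R = False NOR True = False
net6 = net4 NOR net2 = False NOR False = True
net7 = net6 NOR net1 = True NOR False = False

net3 = False, net7 = False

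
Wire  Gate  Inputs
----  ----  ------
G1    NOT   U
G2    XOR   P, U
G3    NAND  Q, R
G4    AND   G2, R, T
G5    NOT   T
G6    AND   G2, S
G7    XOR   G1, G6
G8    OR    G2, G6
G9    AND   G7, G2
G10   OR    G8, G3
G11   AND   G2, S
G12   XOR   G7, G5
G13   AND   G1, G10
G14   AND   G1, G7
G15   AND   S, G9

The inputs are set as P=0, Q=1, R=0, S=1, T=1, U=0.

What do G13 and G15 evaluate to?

G13 = 1; G15 = 0

G1 = NOT U = NOT 0 = 1
G2 = P XOR U = 0 XOR 0 = 0
G3 = Q NAND R = 1 NAND 0 = 1
G6 = G2 AND S = 0 AND 1 = 0
G7 = G1 XOR G6 = 1 XOR 0 = 1
G8 = G2 OR G6 = 0 OR 0 = 0
G9 = G7 AND G2 = 1 AND 0 = 0
G10 = G8 OR G3 = 0 OR 1 = 1
G13 = G1 AND G10 = 1 AND 1 = 1
G15 = S AND G9 = 1 AND 0 = 0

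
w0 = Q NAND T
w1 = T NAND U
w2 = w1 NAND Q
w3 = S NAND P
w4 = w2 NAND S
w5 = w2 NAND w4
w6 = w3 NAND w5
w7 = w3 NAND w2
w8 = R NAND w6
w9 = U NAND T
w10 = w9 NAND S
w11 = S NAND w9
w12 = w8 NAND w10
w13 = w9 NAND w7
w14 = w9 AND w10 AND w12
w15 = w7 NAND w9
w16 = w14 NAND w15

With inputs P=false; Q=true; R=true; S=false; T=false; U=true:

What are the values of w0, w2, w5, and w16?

w0 = true, w2 = false, w5 = true, w16 = true

w0 = Q NAND T = true NAND false = true
w1 = T NAND U = false NAND true = true
w2 = w1 NAND Q = true NAND true = false
w3 = S NAND P = false NAND false = true
w4 = w2 NAND S = false NAND false = true
w5 = w2 NAND w4 = false NAND true = true
w6 = w3 NAND w5 = true NAND true = false
w7 = w3 NAND w2 = true NAND false = true
w8 = R NAND w6 = true NAND false = true
w9 = U NAND T = true NAND false = true
w10 = w9 NAND S = true NAND false = true
w12 = w8 NAND w10 = true NAND true = false
w14 = w9 AND w10 AND w12 = true AND true AND false = false
w15 = w7 NAND w9 = true NAND true = false
w16 = w14 NAND w15 = false NAND false = true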